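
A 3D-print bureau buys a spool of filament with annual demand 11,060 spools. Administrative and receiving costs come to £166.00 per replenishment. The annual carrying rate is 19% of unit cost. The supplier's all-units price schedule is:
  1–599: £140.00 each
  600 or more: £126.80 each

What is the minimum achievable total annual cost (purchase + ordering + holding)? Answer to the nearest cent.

Holding cost per unit per year at price C is H = 0.19·C.
For each price level, check whether its EOQ is feasible; otherwise the best quantity at that price is the breakpoint.
EOQ at £140.00 = 371.5 (feasible in tier 1): TC = 11,060×£140.00 + (11,060/371.5)×166 + (371.5/2)×0.19×£140.00 = £1,558,282.97.
EOQ at £126.80 = 390.4 < 600, so use break Q=600: TC = 11,060×£126.80 + (11,060/600.0)×166 + (600.0/2)×0.19×£126.80 = £1,412,695.53.
Lowest total cost among the candidates is at Q = 600.0.

TC* ≈ £1,412,695.53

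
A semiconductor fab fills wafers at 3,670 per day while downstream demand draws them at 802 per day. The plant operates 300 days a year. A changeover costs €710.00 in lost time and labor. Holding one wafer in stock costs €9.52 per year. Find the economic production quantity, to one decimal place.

Q* ≈ 6,776.7 wafers

Annual demand D = 802 × 300 = 240,600.
Production build-up factor (1 − d/p) = 1 − 802/3,670 = 0.7815.
Q* = √(2DS / (H(1 − d/p))) = √(2 × 240,600 × 710 / (9.52 × 0.7815)).
= √(341,652,000 / 7.4396) ≈ 6776.680.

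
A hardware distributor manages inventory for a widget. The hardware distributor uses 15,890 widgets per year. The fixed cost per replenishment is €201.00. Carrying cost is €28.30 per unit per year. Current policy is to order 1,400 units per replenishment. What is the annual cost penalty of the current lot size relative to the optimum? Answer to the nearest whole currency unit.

Extra cost ≈ €8,646 per year

EOQ = √(2DS/H) = √(2 × 15,890 × 201 / 28.3) ≈ 475.10.
Cost at Q* = (D/Q*)S + (Q*/2)H = √(2DSH) ≈ €13,445.23.
Cost at Q = 1,400: (15,890/1,400)×201 + (1,400/2)×28.3 = €2,281.35 + €19,810.00 = €22,091.35.
Excess = €22,091.35 − €13,445.23 = €8,646.12.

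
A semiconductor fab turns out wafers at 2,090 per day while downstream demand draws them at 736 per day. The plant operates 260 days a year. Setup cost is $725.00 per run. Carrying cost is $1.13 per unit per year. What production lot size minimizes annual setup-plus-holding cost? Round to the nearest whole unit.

Annual demand D = 736 × 260 = 191,360.
Production build-up factor (1 − d/p) = 1 − 736/2,090 = 0.6478.
Q* = √(2DS / (H(1 − d/p))) = √(2 × 191,360 × 725 / (1.13 × 0.6478)).
= √(277,472,000 / 0.7321) ≈ 19468.575.

Q* ≈ 19,469 wafers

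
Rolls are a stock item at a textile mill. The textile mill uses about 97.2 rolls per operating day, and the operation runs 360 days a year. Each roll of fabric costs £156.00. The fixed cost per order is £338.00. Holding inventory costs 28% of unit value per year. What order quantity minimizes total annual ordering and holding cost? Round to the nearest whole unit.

Q* ≈ 736 rolls

Annual demand D = 97.2 × 360 = 34,992.
Holding cost H = 0.28 × £156.00 = £43.6800 per unit per year.
EOQ = √(2DS / H) = √(2 × 34,992 × 338 / 43.68).
= √(23,654,592 / 43.68) = √541,542.8571 ≈ 735.896.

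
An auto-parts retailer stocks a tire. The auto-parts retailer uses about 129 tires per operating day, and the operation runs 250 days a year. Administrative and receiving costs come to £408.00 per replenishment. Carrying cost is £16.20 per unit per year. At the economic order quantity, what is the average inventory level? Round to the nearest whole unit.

Average inventory ≈ 637 tires

Annual demand D = 129 × 250 = 32,250.
EOQ = √(2DS/H) = √(2 × 32,250 × 408 / 16.2) ≈ 1274.54.
Average inventory = Q*/2 ≈ 1274.54 / 2 = 637.268.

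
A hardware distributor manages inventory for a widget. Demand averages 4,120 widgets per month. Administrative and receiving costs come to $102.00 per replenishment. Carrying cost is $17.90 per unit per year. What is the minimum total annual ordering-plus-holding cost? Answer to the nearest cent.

Annual demand D = 4,120 × 12 = 49,440.
EOQ = √(2DS/H) = √(2 × 49,440 × 102 / 17.9) ≈ 750.63.
At Q*, ordering cost (D/Q*)S equals holding cost (Q*/2)H, each = √(DSH/2).
Minimum total = √(2DSH) = √(2 × 49,440 × 102 × 17.9) ≈ 13436.335.

TC* ≈ $13,436.34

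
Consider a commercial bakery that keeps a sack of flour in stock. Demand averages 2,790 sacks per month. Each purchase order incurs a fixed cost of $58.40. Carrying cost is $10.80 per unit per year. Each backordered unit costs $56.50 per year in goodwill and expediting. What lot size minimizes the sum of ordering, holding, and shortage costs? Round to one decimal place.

Q* ≈ 656.7 sacks

Annual demand D = 2,790 × 12 = 33,480.
With planned backorders, Q* = √(2DS/H) · √((H+B)/B).
√(2DS/H) = √(2 × 33,480 × 58.4 / 10.8) = 601.731.
√((H+B)/B) = √((10.8+56.5)/56.5) = 1.0914.
Q* ≈ 656.728.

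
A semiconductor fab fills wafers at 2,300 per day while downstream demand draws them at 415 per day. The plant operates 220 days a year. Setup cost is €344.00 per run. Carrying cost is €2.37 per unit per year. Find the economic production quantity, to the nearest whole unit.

Annual demand D = 415 × 220 = 91,300.
Production build-up factor (1 − d/p) = 1 − 415/2,300 = 0.8196.
Q* = √(2DS / (H(1 − d/p))) = √(2 × 91,300 × 344 / (2.37 × 0.8196)).
= √(62,814,400 / 1.9424) ≈ 5686.744.

Q* ≈ 5,687 wafers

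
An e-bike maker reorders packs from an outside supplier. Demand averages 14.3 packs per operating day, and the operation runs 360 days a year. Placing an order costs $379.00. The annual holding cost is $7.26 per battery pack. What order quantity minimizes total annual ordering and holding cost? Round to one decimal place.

Q* ≈ 733.1 packs

Annual demand D = 14.3 × 360 = 5,148.
EOQ = √(2DS / H) = √(2 × 5,148 × 379 / 7.26).
= √(3,902,184 / 7.26) = √537,490.9091 ≈ 733.138.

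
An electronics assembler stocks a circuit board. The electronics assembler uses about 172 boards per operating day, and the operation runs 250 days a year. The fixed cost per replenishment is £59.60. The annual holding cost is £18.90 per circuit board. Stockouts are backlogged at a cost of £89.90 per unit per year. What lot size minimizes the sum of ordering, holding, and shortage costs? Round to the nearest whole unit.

Q* ≈ 573 boards

Annual demand D = 172 × 250 = 43,000.
With planned backorders, Q* = √(2DS/H) · √((H+B)/B).
√(2DS/H) = √(2 × 43,000 × 59.6 / 18.9) = 520.765.
√((H+B)/B) = √((18.9+89.9)/89.9) = 1.1001.
Q* ≈ 572.896.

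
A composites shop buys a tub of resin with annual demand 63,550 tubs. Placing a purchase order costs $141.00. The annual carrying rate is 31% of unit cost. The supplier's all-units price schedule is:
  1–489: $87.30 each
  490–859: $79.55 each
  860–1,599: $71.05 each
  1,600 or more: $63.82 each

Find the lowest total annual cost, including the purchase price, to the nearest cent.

TC* ≈ $4,077,188.70

Holding cost per unit per year at price C is H = 0.31·C.
Candidates are each tier's EOQ (if it falls in that tier) and each price-break quantity.
Tier 1 ($87.30): EOQ = 813.8 exceeds tier's upper bound 489, so this tier is dominated.
EOQ at $79.55 = 852.5 (feasible in tier 2): TC = 63,550×$79.55 + (63,550/852.5)×141 + (852.5/2)×0.31×$79.55 = $5,076,424.95.
EOQ at $71.05 = 902.0 (feasible in tier 3): TC = 63,550×$71.05 + (63,550/902.0)×141 + (902.0/2)×0.31×$71.05 = $4,535,095.09.
EOQ at $63.82 = 951.8 < 1600, so use break Q=1600: TC = 63,550×$63.82 + (63,550/1600.0)×141 + (1600.0/2)×0.31×$63.82 = $4,077,188.70.
Lowest total cost among the candidates is at Q = 1600.0.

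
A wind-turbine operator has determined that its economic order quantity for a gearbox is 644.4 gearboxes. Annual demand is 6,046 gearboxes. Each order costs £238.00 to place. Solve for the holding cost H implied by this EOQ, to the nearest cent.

Invert the EOQ relation Q*² = 2DS/H.
From Q* = √(2DS/H): H = 2DS / Q*² = 2 × 6,046 × 238 / 644.4² = 6.9305.

H ≈ £6.93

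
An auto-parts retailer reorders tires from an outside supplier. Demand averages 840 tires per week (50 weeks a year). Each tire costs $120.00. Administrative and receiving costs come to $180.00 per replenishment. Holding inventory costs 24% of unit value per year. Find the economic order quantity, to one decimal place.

Annual demand D = 840 × 50 = 42,000.
Holding cost H = 0.24 × $120.00 = $28.8000 per unit per year.
EOQ = √(2DS / H) = √(2 × 42,000 × 180 / 28.8).
= √(15,120,000 / 28.8) = √525,000 ≈ 724.569.

Q* ≈ 724.6 tires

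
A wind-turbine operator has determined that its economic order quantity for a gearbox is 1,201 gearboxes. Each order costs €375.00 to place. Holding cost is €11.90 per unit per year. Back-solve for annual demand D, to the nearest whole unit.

D ≈ 22,886 gearboxes per year

The basic EOQ model gives Q* = √(2DS/H); rearrange for the unknown.
From Q* = √(2DS/H): D = Q*²H / (2S) = 1,201² × 11.9 / (2 × 375) = 22886.096.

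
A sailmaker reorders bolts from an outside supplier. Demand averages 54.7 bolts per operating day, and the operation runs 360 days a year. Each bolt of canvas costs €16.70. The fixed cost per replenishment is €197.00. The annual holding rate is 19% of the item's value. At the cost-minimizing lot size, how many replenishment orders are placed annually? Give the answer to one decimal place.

N ≈ 12.6 orders per year

Annual demand D = 54.7 × 360 = 19,692.
Holding cost H = 0.19 × €16.70 = €3.1730 per unit per year.
Q* = √(2DS/H) = √(2 × 19,692 × 197 / 3.173) ≈ 1563.72.
Orders per year = D / Q* = 19,692 / 1563.72 ≈ 12.593.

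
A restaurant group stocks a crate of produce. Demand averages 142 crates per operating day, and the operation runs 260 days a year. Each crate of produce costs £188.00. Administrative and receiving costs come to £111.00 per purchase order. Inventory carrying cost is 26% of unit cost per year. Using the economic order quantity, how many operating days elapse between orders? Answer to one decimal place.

T ≈ 2.9 days

Annual demand D = 142 × 260 = 36,920.
Holding cost H = 0.26 × £188.00 = £48.8800 per unit per year.
EOQ = √(2DS/H) = √(2 × 36,920 × 111 / 48.88) ≈ 409.49.
Cycle time = Q*/D × 260 = 409.49 / 36,920 × 260 ≈ 2.884 days.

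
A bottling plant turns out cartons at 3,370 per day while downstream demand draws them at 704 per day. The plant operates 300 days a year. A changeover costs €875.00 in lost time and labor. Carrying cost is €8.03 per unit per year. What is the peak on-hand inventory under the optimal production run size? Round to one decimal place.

I_max ≈ 6,034.3 cartons

Annual demand D = 704 × 300 = 211,200.
Production build-up factor (1 − d/p) = 1 − 704/3,370 = 0.7911.
Q* = √(2DS / (H(1 − d/p))) = √(2 × 211,200 × 875 / (8.03 × 0.7911)).
= √(369,600,000 / 6.3525) ≈ 7627.691.
Maximum inventory = Q*(1 − d/p) = 7627.691 × 0.7911 ≈ 6034.250.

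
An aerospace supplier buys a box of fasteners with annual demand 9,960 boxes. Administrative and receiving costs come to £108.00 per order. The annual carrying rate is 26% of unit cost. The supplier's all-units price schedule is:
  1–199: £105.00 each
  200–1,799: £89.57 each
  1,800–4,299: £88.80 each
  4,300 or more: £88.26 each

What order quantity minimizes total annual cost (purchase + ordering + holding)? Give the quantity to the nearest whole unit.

Holding cost per unit per year at price C is H = 0.26·C.
For each price level, check whether its EOQ is feasible; otherwise the best quantity at that price is the breakpoint.
Tier 1 (£105.00): EOQ = 280.7 exceeds tier's upper bound 199, so this tier is dominated.
EOQ at £89.57 = 303.9 (feasible in tier 2): TC = 9,960×£89.57 + (9,960/303.9)×108 + (303.9/2)×0.26×£89.57 = £899,195.43.
EOQ at £88.80 = 305.3 < 1800, so use break Q=1800: TC = 9,960×£88.80 + (9,960/1800.0)×108 + (1800.0/2)×0.26×£88.80 = £905,824.80.
EOQ at £88.26 = 306.2 < 4300, so use break Q=4300: TC = 9,960×£88.26 + (9,960/4300.0)×108 + (4300.0/2)×0.26×£88.26 = £928,657.10.
Lowest total cost is £899,195.43 at Q = 303.9.

Q* ≈ 304 boxes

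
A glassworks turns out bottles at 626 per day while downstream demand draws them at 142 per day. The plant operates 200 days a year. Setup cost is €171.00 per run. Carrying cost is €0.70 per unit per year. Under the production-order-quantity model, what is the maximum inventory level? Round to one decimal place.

Annual demand D = 142 × 200 = 28,400.
Production build-up factor (1 − d/p) = 1 − 142/626 = 0.7732.
Q* = √(2DS / (H(1 − d/p))) = √(2 × 28,400 × 171 / (0.7 × 0.7732)).
= √(9,712,800 / 0.5412) ≈ 4236.310.
Maximum inventory = Q*(1 − d/p) = 4236.310 × 0.7732 ≈ 3275.358.

I_max ≈ 3,275.4 bottles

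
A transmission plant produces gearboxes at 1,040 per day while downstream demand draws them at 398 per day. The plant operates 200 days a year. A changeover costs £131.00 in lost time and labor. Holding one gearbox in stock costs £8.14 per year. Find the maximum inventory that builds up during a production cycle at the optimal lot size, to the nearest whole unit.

Annual demand D = 398 × 200 = 79,600.
Production build-up factor (1 − d/p) = 1 − 398/1,040 = 0.6173.
Q* = √(2DS / (H(1 − d/p))) = √(2 × 79,600 × 131 / (8.14 × 0.6173)).
= √(20,855,200 / 5.0249) ≈ 2037.249.
Maximum inventory = Q*(1 − d/p) = 2037.249 × 0.6173 ≈ 1257.610.

I_max ≈ 1,258 gearboxes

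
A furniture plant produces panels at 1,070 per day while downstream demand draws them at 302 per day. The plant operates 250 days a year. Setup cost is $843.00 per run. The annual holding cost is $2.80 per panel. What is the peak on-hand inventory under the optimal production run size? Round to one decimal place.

Annual demand D = 302 × 250 = 75,500.
Production build-up factor (1 − d/p) = 1 − 302/1,070 = 0.7178.
Q* = √(2DS / (H(1 − d/p))) = √(2 × 75,500 × 843 / (2.8 × 0.7178)).
= √(127,293,000 / 2.0097) ≈ 7958.561.
Maximum inventory = Q*(1 − d/p) = 7958.561 × 0.7178 ≈ 5712.313.

I_max ≈ 5,712.3 panels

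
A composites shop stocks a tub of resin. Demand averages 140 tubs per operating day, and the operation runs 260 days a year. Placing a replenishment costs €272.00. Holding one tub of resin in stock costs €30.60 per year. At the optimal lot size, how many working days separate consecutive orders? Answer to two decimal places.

T ≈ 5.75 days

Annual demand D = 140 × 260 = 36,400.
The optimal lot size = √(2DS/H) = √(2 × 36,400 × 272 / 30.6) ≈ 804.43.
Cycle time = Q*/D × 260 = 804.43 / 36,400 × 260 ≈ 5.746 days.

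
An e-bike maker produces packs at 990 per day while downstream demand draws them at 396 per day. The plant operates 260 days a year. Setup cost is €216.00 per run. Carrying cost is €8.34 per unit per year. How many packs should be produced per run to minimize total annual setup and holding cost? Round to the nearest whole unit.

Q* ≈ 2,981 packs

Annual demand D = 396 × 260 = 102,960.
Production build-up factor (1 − d/p) = 1 − 396/990 = 0.6000.
Q* = √(2DS / (H(1 − d/p))) = √(2 × 102,960 × 216 / (8.34 × 0.6000)).
= √(44,478,720 / 5.004) ≈ 2981.381.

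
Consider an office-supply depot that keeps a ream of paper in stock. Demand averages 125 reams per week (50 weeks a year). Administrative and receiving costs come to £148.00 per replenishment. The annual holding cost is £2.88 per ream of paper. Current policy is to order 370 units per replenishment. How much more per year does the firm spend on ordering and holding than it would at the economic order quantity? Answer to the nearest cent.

Annual demand D = 125 × 50 = 6,250.
EOQ = √(2DS/H) = √(2 × 6,250 × 148 / 2.88) ≈ 801.47.
Cost at Q* = (D/Q*)S + (Q*/2)H = √(2DSH) ≈ £2,308.25.
Cost at Q = 370: (6,250/370)×148 + (370/2)×2.88 = £2,500.00 + £532.80 = £3,032.80.
Excess = £3,032.80 − £2,308.25 = £724.55.

Extra cost ≈ £724.55 per year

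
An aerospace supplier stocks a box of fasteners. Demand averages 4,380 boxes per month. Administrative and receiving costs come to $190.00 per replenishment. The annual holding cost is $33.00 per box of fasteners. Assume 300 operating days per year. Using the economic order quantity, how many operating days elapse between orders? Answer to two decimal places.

T ≈ 4.44 days

Annual demand D = 4,380 × 12 = 52,560.
The optimal lot size = √(2DS/H) = √(2 × 52,560 × 190 / 33) ≈ 777.97.
Cycle time = Q*/D × 300 = 777.97 / 52,560 × 300 ≈ 4.440 days.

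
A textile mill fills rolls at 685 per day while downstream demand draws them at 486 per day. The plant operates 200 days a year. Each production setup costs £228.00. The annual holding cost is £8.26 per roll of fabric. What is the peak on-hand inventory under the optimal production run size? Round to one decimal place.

Annual demand D = 486 × 200 = 97,200.
Production build-up factor (1 − d/p) = 1 − 486/685 = 0.2905.
Q* = √(2DS / (H(1 − d/p))) = √(2 × 97,200 × 228 / (8.26 × 0.2905)).
= √(44,323,200 / 2.3996) ≈ 4297.781.
Maximum inventory = Q*(1 − d/p) = 4297.781 × 0.2905 ≈ 1248.552.

I_max ≈ 1,248.6 rolls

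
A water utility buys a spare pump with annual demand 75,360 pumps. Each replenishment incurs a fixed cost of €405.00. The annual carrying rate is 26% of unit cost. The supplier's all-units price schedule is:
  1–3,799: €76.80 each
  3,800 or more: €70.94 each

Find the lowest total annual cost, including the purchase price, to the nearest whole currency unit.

Holding cost per unit per year at price C is H = 0.26·C.
Candidates are each tier's EOQ (if it falls in that tier) and each price-break quantity.
EOQ at €76.80 = 1748.4 (feasible in tier 1): TC = 75,360×€76.80 + (75,360/1748.4)×405 + (1748.4/2)×0.26×€76.80 = €5,822,560.44.
EOQ at €70.94 = 1819.2 < 3800, so use break Q=3800: TC = 75,360×€70.94 + (75,360/3800.0)×405 + (3800.0/2)×0.26×€70.94 = €5,389,114.55.
Lowest total cost among the candidates is at Q = 3800.0.

TC* ≈ €5,389,115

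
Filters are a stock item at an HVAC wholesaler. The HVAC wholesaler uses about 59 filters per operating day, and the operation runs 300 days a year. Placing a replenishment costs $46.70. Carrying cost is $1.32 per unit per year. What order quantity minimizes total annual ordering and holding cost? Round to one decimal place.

Q* ≈ 1,119.1 filters

Annual demand D = 59 × 300 = 17,700.
EOQ = √(2DS / H) = √(2 × 17,700 × 46.7 / 1.32).
= √(1,653,180 / 1.32) = √1,252,409.0909 ≈ 1119.111.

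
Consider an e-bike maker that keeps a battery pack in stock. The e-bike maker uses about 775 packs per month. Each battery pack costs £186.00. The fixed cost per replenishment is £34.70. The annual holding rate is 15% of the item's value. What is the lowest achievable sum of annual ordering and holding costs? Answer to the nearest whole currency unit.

TC* ≈ £4,243

Annual demand D = 775 × 12 = 9,300.
Holding cost H = 0.15 × £186.00 = £27.9000 per unit per year.
EOQ = √(2DS/H) = √(2 × 9,300 × 34.7 / 27.9) ≈ 152.10.
At the optimum the two cost components are equal, so total cost = 2·(Q*/2)H = Q*·H.
Minimum total = √(2DSH) = √(2 × 9,300 × 34.7 × 27.9) ≈ 4243.491.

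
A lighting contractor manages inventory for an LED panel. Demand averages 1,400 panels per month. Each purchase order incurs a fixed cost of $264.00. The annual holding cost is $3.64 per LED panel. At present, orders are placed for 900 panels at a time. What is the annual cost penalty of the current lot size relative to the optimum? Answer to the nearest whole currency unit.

Annual demand D = 1,400 × 12 = 16,800.
EOQ = √(2DS/H) = √(2 × 16,800 × 264 / 3.64) ≈ 1561.06.
Cost at Q* = (D/Q*)S + (Q*/2)H = √(2DSH) ≈ $5,682.28.
Cost at Q = 900: (16,800/900)×264 + (900/2)×3.64 = $4,928.00 + $1,638.00 = $6,566.00.
Excess = $6,566.00 − $5,682.28 = $883.72.

Extra cost ≈ $884 per year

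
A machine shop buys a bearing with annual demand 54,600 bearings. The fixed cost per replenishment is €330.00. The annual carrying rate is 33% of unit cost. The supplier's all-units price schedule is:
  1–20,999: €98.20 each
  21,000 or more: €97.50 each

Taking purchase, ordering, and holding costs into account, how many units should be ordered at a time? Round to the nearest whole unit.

Holding cost per unit per year at price C is H = 0.33·C.
For each price level, check whether its EOQ is feasible; otherwise the best quantity at that price is the breakpoint.
EOQ at €98.20 = 1054.5 (feasible in tier 1): TC = 54,600×€98.20 + (54,600/1054.5)×330 + (1054.5/2)×0.33×€98.20 = €5,395,892.83.
EOQ at €97.50 = 1058.3 < 21000, so use break Q=21000: TC = 54,600×€97.50 + (54,600/21000.0)×330 + (21000.0/2)×0.33×€97.50 = €5,662,195.50.
Lowest total cost is €5,395,892.83 at Q = 1054.5.

Q* ≈ 1,055 bearings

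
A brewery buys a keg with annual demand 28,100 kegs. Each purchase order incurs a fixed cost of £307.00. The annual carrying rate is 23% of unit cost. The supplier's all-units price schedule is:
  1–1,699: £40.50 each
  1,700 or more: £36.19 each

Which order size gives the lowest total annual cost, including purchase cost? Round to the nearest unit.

Holding cost per unit per year at price C is H = 0.23·C.
For each price level, check whether its EOQ is feasible; otherwise the best quantity at that price is the breakpoint.
EOQ at £40.50 = 1361.0 (feasible in tier 1): TC = 28,100×£40.50 + (28,100/1361.0)×307 + (1361.0/2)×0.23×£40.50 = £1,150,727.36.
EOQ at £36.19 = 1439.7 < 1700, so use break Q=1700: TC = 28,100×£36.19 + (28,100/1700.0)×307 + (1700.0/2)×0.23×£36.19 = £1,029,088.67.
Lowest total cost is £1,029,088.67 at Q = 1700.0.

Q* ≈ 1,700 kegs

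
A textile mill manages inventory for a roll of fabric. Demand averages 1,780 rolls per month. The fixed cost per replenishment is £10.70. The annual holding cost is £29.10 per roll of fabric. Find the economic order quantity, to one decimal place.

Q* ≈ 125.3 rolls

Annual demand D = 1,780 × 12 = 21,360.
EOQ = √(2DS / H) = √(2 × 21,360 × 10.7 / 29.1).
= √(457,104 / 29.1) = √15,708.0412 ≈ 125.332.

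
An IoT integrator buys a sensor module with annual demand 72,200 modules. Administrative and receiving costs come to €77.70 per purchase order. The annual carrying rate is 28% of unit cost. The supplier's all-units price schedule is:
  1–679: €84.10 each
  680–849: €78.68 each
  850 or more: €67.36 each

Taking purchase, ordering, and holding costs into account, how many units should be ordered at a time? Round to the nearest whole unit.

Q* ≈ 850 modules

Holding cost per unit per year at price C is H = 0.28·C.
Candidates are each tier's EOQ (if it falls in that tier) and each price-break quantity.
Tier 1 (€84.10): EOQ = 690.3 exceeds tier's upper bound 679, so this tier is dominated.
EOQ at €78.68 = 713.6 (feasible in tier 2): TC = 72,200×€78.68 + (72,200/713.6)×77.7 + (713.6/2)×0.28×€78.68 = €5,696,417.91.
EOQ at €67.36 = 771.3 < 850, so use break Q=850: TC = 72,200×€67.36 + (72,200/850.0)×77.7 + (850.0/2)×0.28×€67.36 = €4,878,007.77.
Lowest total cost is €4,878,007.77 at Q = 850.0.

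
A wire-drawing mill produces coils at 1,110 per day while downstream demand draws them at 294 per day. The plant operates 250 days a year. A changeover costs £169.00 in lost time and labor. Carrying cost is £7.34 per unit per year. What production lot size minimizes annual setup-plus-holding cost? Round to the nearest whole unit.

Q* ≈ 2,146 coils

Annual demand D = 294 × 250 = 73,500.
Production build-up factor (1 − d/p) = 1 − 294/1,110 = 0.7351.
Q* = √(2DS / (H(1 − d/p))) = √(2 × 73,500 × 169 / (7.34 × 0.7351)).
= √(24,843,000 / 5.3959) ≈ 2145.707.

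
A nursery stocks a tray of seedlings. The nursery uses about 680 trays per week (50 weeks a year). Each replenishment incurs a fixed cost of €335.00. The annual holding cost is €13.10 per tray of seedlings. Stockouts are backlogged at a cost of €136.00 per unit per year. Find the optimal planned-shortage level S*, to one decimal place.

S* ≈ 121.3 trays

Annual demand D = 680 × 50 = 34,000.
With planned backorders, Q* = √(2DS/H) · √((H+B)/B).
√(2DS/H) = √(2 × 34,000 × 335 / 13.1) = 1318.685.
√((H+B)/B) = √((13.1+136)/136) = 1.0471.
Q* ≈ 1380.736.
S* = Q* · H/(H+B) = 1380.736 × 13.1/149.1 ≈ 121.312.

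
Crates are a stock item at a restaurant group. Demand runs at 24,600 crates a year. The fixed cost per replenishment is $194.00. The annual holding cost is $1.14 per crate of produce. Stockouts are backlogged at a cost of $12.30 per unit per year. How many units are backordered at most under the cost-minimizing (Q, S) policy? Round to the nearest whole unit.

With planned backorders, Q* = √(2DS/H) · √((H+B)/B).
√(2DS/H) = √(2 × 24,600 × 194 / 1.14) = 2893.550.
√((H+B)/B) = √((1.14+12.3)/12.3) = 1.0453.
Q* ≈ 3024.670.
S* = Q* · H/(H+B) = 3024.670 × 1.14/13.44 ≈ 256.557.

S* ≈ 257 crates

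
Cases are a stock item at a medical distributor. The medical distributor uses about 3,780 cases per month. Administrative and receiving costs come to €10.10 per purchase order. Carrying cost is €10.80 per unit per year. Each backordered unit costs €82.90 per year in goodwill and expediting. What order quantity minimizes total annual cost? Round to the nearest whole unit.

Annual demand D = 3,780 × 12 = 45,360.
With planned backorders, Q* = √(2DS/H) · √((H+B)/B).
√(2DS/H) = √(2 × 45,360 × 10.1 / 10.8) = 291.273.
√((H+B)/B) = √((10.8+82.9)/82.9) = 1.0631.
Q* ≈ 309.666.

Q* ≈ 310 cases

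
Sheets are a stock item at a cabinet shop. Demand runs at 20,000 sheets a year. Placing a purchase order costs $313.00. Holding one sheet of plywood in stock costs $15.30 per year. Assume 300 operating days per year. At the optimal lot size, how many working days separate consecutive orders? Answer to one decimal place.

T ≈ 13.6 days

The optimal lot size = √(2DS/H) = √(2 × 20,000 × 313 / 15.3) ≈ 904.60.
Cycle time = Q*/D × 300 = 904.60 / 20,000 × 300 ≈ 13.569 days.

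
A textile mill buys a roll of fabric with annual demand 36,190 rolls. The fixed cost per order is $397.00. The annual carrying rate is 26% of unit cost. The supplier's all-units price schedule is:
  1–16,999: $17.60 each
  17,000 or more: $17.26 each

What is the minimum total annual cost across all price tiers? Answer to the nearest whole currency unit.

TC* ≈ $648,411

Holding cost per unit per year at price C is H = 0.26·C.
Evaluate total cost at each tier's feasible EOQ or, if the EOQ is below the tier, at the tier's minimum quantity.
EOQ at $17.60 = 2505.9 (feasible in tier 1): TC = 36,190×$17.60 + (36,190/2505.9)×397 + (2505.9/2)×0.26×$17.60 = $648,410.94.
EOQ at $17.26 = 2530.4 < 17000, so use break Q=17000: TC = 36,190×$17.26 + (36,190/17000.0)×397 + (17000.0/2)×0.26×$17.26 = $663,629.14.
Lowest total cost among the candidates is at Q = 2505.9.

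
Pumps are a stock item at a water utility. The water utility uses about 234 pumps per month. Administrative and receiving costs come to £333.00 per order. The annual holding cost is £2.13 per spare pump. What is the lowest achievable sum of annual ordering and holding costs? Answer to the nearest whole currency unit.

Annual demand D = 234 × 12 = 2,808.
Q* = √(2DS/H) = √(2 × 2,808 × 333 / 2.13) ≈ 937.01.
At the optimum the two cost components are equal, so total cost = 2·(Q*/2)H = Q*·H.
Minimum total = √(2DSH) = √(2 × 2,808 × 333 × 2.13) ≈ 1995.839.

TC* ≈ £1,996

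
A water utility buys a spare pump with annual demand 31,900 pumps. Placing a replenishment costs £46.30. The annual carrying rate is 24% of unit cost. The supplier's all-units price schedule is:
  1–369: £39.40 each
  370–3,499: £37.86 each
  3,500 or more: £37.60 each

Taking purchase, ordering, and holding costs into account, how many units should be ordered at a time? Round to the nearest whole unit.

Q* ≈ 570 pumps

Holding cost per unit per year at price C is H = 0.24·C.
Evaluate total cost at each tier's feasible EOQ or, if the EOQ is below the tier, at the tier's minimum quantity.
Tier 1 (£39.40): EOQ = 558.9 exceeds tier's upper bound 369, so this tier is dominated.
EOQ at £37.86 = 570.2 (feasible in tier 2): TC = 31,900×£37.86 + (31,900/570.2)×46.3 + (570.2/2)×0.24×£37.86 = £1,212,914.80.
EOQ at £37.60 = 572.1 < 3500, so use break Q=3500: TC = 31,900×£37.60 + (31,900/3500.0)×46.3 + (3500.0/2)×0.24×£37.60 = £1,215,653.99.
Lowest total cost is £1,212,914.80 at Q = 570.2.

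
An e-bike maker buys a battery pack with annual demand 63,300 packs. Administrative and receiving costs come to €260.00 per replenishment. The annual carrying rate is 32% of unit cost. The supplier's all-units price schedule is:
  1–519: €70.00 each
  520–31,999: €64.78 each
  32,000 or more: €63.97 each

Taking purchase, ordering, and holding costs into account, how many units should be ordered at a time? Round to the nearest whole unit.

Holding cost per unit per year at price C is H = 0.32·C.
For each price level, check whether its EOQ is feasible; otherwise the best quantity at that price is the breakpoint.
Tier 1 (€70.00): EOQ = 1212.2 exceeds tier's upper bound 519, so this tier is dominated.
EOQ at €64.78 = 1260.1 (feasible in tier 2): TC = 63,300×€64.78 + (63,300/1260.1)×260 + (1260.1/2)×0.32×€64.78 = €4,126,695.55.
EOQ at €63.97 = 1268.1 < 32000, so use break Q=32000: TC = 63,300×€63.97 + (63,300/32000.0)×260 + (32000.0/2)×0.32×€63.97 = €4,377,341.71.
Lowest total cost is €4,126,695.55 at Q = 1260.1.

Q* ≈ 1,260 packs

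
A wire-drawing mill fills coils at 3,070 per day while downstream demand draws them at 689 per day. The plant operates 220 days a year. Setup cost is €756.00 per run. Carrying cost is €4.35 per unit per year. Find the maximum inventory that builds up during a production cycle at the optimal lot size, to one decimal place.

Annual demand D = 689 × 220 = 151,580.
Production build-up factor (1 − d/p) = 1 − 689/3,070 = 0.7756.
Q* = √(2DS / (H(1 − d/p))) = √(2 × 151,580 × 756 / (4.35 × 0.7756)).
= √(229,188,960 / 3.3737) ≈ 8242.173.
Maximum inventory = Q*(1 − d/p) = 8242.173 × 0.7756 ≈ 6392.382.

I_max ≈ 6,392.4 coils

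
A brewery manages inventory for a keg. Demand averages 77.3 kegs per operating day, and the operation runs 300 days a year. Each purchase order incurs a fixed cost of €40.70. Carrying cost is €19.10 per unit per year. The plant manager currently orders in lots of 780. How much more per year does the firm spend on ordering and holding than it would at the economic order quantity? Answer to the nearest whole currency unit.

Extra cost ≈ €2,655 per year

Annual demand D = 77.3 × 300 = 23,190.
EOQ = √(2DS/H) = √(2 × 23,190 × 40.7 / 19.1) ≈ 314.37.
Cost at Q* = (D/Q*)S + (Q*/2)H = √(2DSH) ≈ €6,004.53.
Cost at Q = 780: (23,190/780)×40.7 + (780/2)×19.1 = €1,210.04 + €7,449.00 = €8,659.04.
Excess = €8,659.04 − €6,004.53 = €2,654.51.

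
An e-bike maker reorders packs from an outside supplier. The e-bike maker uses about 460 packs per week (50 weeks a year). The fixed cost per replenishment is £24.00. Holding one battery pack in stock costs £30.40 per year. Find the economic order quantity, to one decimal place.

Q* ≈ 190.6 packs

Annual demand D = 460 × 50 = 23,000.
EOQ = √(2DS / H) = √(2 × 23,000 × 24 / 30.4).
= √(1,104,000 / 30.4) = √36,315.7895 ≈ 190.567.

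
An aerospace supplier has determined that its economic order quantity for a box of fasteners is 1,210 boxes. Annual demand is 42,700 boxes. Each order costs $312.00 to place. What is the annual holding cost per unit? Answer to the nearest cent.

The basic EOQ model gives Q* = √(2DS/H); rearrange for the unknown.
From Q* = √(2DS/H): H = 2DS / Q*² = 2 × 42,700 × 312 / 1,210² = 18.1988.

H ≈ $18.20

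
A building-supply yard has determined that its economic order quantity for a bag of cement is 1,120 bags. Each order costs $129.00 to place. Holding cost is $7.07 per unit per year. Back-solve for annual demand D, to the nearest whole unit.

D ≈ 34,374 bags per year

Invert the EOQ relation Q*² = 2DS/H.
From Q* = √(2DS/H): D = Q*²H / (2S) = 1,120² × 7.07 / (2 × 129) = 34374.450.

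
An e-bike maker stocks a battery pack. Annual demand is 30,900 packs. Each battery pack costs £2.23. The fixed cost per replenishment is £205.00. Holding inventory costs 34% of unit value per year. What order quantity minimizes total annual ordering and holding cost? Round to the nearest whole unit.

Q* ≈ 4,088 packs

Holding cost H = 0.34 × £2.23 = £0.7582 per unit per year.
EOQ = √(2DS / H) = √(2 × 30,900 × 205 / 0.7582).
= √(12,669,000 / 0.7582) = √16,709,311.5273 ≈ 4087.702.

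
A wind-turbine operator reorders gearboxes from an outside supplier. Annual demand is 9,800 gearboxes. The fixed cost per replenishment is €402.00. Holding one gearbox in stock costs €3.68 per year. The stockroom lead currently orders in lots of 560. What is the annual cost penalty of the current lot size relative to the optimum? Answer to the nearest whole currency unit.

Extra cost ≈ €2,681 per year

EOQ = √(2DS/H) = √(2 × 9,800 × 402 / 3.68) ≈ 1463.25.
Cost at Q* = (D/Q*)S + (Q*/2)H = √(2DSH) ≈ €5,384.74.
Cost at Q = 560: (9,800/560)×402 + (560/2)×3.68 = €7,035.00 + €1,030.40 = €8,065.40.
Excess = €8,065.40 − €5,384.74 = €2,680.66.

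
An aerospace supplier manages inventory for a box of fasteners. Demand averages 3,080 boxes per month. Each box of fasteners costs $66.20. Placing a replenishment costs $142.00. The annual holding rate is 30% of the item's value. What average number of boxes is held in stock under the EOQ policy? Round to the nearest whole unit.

Average inventory ≈ 364 boxes

Annual demand D = 3,080 × 12 = 36,960.
Holding cost H = 0.30 × $66.20 = $19.8600 per unit per year.
The optimal lot size = √(2DS/H) = √(2 × 36,960 × 142 / 19.86) ≈ 727.00.
Average inventory = Q*/2 ≈ 727.00 / 2 = 363.501.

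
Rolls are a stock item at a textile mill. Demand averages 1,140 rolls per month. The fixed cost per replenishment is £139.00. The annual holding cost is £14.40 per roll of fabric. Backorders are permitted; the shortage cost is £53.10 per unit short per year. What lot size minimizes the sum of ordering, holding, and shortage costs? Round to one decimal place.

Q* ≈ 579.4 rolls

Annual demand D = 1,140 × 12 = 13,680.
With planned backorders, Q* = √(2DS/H) · √((H+B)/B).
√(2DS/H) = √(2 × 13,680 × 139 / 14.4) = 513.907.
√((H+B)/B) = √((14.4+53.1)/53.1) = 1.1275.
Q* ≈ 579.414.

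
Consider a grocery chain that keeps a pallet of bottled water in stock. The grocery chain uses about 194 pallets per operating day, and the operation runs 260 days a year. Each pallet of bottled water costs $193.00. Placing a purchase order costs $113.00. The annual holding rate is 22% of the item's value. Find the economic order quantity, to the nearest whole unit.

Annual demand D = 194 × 260 = 50,440.
Holding cost H = 0.22 × $193.00 = $42.4600 per unit per year.
EOQ = √(2DS / H) = √(2 × 50,440 × 113 / 42.46).
= √(11,399,440 / 42.46) = √268,474.7998 ≈ 518.146.

Q* ≈ 518 pallets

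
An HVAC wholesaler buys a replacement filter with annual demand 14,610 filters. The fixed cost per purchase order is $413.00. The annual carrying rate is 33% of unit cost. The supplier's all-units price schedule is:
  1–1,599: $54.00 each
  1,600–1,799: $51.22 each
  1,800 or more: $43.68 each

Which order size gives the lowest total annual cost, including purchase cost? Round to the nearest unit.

Q* ≈ 1,800 filters

Holding cost per unit per year at price C is H = 0.33·C.
For each price level, check whether its EOQ is feasible; otherwise the best quantity at that price is the breakpoint.
EOQ at $54.00 = 822.9 (feasible in tier 1): TC = 14,610×$54.00 + (14,610/822.9)×413 + (822.9/2)×0.33×$54.00 = $803,604.56.
EOQ at $51.22 = 845.0 < 1600, so use break Q=1600: TC = 14,610×$51.22 + (14,610/1600.0)×413 + (1600.0/2)×0.33×$51.22 = $765,617.49.
EOQ at $43.68 = 915.0 < 1800, so use break Q=1800: TC = 14,610×$43.68 + (14,610/1800.0)×413 + (1800.0/2)×0.33×$43.68 = $654,489.94.
Lowest total cost is $654,489.94 at Q = 1800.0.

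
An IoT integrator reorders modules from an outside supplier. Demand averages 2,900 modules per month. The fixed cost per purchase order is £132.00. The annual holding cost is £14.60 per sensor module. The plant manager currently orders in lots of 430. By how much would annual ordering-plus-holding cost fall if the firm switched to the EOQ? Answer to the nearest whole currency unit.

Extra cost ≈ £2,240 per year

Annual demand D = 2,900 × 12 = 34,800.
EOQ = √(2DS/H) = √(2 × 34,800 × 132 / 14.6) ≈ 793.26.
Cost at Q* = (D/Q*)S + (Q*/2)H = √(2DSH) ≈ £11,581.59.
Cost at Q = 430: (34,800/430)×132 + (430/2)×14.6 = £10,682.79 + £3,139.00 = £13,821.79.
Excess = £13,821.79 − £11,581.59 = £2,240.21.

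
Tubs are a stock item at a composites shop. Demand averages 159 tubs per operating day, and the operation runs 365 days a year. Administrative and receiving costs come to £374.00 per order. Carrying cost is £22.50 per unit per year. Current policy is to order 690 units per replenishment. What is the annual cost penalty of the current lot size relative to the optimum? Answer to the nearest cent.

Annual demand D = 159 × 365 = 58,035.
EOQ = √(2DS/H) = √(2 × 58,035 × 374 / 22.5) ≈ 1389.01.
Cost at Q* = (D/Q*)S + (Q*/2)H = √(2DSH) ≈ £31,252.66.
Cost at Q = 690: (58,035/690)×374 + (690/2)×22.5 = £31,456.65 + £7,762.50 = £39,219.15.
Excess = £39,219.15 − £31,252.66 = £7,966.49.

Extra cost ≈ £7,966.49 per year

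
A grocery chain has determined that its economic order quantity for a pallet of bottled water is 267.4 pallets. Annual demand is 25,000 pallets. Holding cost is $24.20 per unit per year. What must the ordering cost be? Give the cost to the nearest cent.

Squaring Q* = √(2DS/H) gives Q*² = 2DS/H.
From Q* = √(2DS/H): S = Q*²H / (2D) = 267.4² × 24.2 / (2 × 25,000) = 34.6073.

S ≈ $34.61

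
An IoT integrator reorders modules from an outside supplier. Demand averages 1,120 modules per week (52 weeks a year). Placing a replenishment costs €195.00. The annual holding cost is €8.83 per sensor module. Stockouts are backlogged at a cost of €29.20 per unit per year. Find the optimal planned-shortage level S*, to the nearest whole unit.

Annual demand D = 1,120 × 52 = 58,240.
With planned backorders, Q* = √(2DS/H) · √((H+B)/B).
√(2DS/H) = √(2 × 58,240 × 195 / 8.83) = 1603.846.
√((H+B)/B) = √((8.83+29.2)/29.2) = 1.1412.
Q* ≈ 1830.351.
S* = Q* · H/(H+B) = 1830.351 × 8.83/38.03 ≈ 424.980.

S* ≈ 425 modules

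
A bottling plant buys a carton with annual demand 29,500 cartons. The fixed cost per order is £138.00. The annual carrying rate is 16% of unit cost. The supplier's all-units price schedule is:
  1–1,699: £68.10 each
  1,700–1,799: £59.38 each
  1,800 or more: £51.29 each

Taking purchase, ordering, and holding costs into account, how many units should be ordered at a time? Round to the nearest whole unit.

Q* ≈ 1,800 cartons

Holding cost per unit per year at price C is H = 0.16·C.
Candidates are each tier's EOQ (if it falls in that tier) and each price-break quantity.
EOQ at £68.10 = 864.4 (feasible in tier 1): TC = 29,500×£68.10 + (29,500/864.4)×138 + (864.4/2)×0.16×£68.10 = £2,018,368.88.
EOQ at £59.38 = 925.7 < 1700, so use break Q=1700: TC = 29,500×£59.38 + (29,500/1700.0)×138 + (1700.0/2)×0.16×£59.38 = £1,762,180.39.
EOQ at £51.29 = 996.1 < 1800, so use break Q=1800: TC = 29,500×£51.29 + (29,500/1800.0)×138 + (1800.0/2)×0.16×£51.29 = £1,522,702.43.
Lowest total cost is £1,522,702.43 at Q = 1800.0.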